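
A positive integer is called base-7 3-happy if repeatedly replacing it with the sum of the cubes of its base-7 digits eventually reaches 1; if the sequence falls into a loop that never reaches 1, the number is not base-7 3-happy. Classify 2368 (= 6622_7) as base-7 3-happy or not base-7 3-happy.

2368 = (6,6,2,2)_7 → 448
448 = (1,2,1,0)_7 → 10
10 = (1,3)_7 → 28
28 = (4,0)_7 → 64
64 = (1,2,1)_7 → 10  — 10 already seen; the sequence cycles without reaching 1.

not base-7 3-happy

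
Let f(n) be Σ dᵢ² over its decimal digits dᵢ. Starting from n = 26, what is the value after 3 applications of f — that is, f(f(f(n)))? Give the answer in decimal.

26 → 40
40 → 16
16 → 37

37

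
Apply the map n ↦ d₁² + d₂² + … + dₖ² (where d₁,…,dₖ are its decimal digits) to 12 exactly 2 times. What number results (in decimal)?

12 → 5
5 → 25

25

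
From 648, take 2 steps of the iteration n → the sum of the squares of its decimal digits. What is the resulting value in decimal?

38

648 → 6² + 4² + 8² = 116
116 → 1² + 1² + 6² = 38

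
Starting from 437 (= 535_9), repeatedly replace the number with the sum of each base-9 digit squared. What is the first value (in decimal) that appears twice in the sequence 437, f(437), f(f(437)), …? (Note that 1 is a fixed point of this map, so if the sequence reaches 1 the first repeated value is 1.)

437 = (5,3,5)_9 → 59
59 = (6,5)_9 → 61
61 = (6,7)_9 → 85
85 = (1,0,4)_9 → 17
17 = (1,8)_9 → 65
65 = (7,2)_9 → 53
53 = (5,8)_9 → 89
89 = (1,0,8)_9 → 65  — 65 already appeared earlier.

65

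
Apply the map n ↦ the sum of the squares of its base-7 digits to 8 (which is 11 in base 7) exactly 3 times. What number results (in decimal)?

8 = (1,1)_7 → 2
2 = (2)_7 → 4
4 = (4)_7 → 16

16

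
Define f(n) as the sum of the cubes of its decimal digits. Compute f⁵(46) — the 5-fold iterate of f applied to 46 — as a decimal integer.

250

46 → 4³ + 6³ = 64 + 216 = 280
280 → 2³ + 8³ + 0³ = 8 + 512 + 0 = 520
520 → 5³ + 2³ + 0³ = 125 + 8 + 0 = 133
133 → 1³ + 3³ + 3³ = 1 + 27 + 27 = 55
55 → 5³ + 5³ = 125 + 125 = 250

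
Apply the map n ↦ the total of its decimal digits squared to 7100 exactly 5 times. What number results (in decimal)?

7100 → 7² + 1² + 0² + 0² = 50
50 → 5² + 0² = 25
25 → 2² + 5² = 29
29 → 2² + 9² = 85
85 → 8² + 5² = 89

89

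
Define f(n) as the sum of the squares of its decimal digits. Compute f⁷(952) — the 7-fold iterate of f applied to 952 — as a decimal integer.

952 → 9² + 5² + 2² = 110
110 → 1² + 1² + 0² = 2
2 → 2² = 4
4 → 4² = 16
16 → 1² + 6² = 37
37 → 3² + 7² = 58
58 → 5² + 8² = 89

89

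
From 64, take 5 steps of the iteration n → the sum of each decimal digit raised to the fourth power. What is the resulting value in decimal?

9059

64 → 6⁴ + 4⁴ = 1296 + 256 = 1552
1552 → 1⁴ + 5⁴ + 5⁴ + 2⁴ = 1 + 625 + 625 + 16 = 1267
1267 → 1⁴ + 2⁴ + 6⁴ + 7⁴ = 1 + 16 + 1296 + 2401 = 3714
3714 → 3⁴ + 7⁴ + 1⁴ + 4⁴ = 81 + 2401 + 1 + 256 = 2739
2739 → 2⁴ + 7⁴ + 3⁴ + 9⁴ = 16 + 2401 + 81 + 6561 = 9059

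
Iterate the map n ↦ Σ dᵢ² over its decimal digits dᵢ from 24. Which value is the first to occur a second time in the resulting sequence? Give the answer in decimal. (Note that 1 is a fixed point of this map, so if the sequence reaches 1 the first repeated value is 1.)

20

24 → 2² + 4² = 4 + 16 = 20
20 → 2² + 0² = 4 + 0 = 4
4 → 4² = 16
16 → 1² + 6² = 1 + 36 = 37
37 → 3² + 7² = 9 + 49 = 58
58 → 5² + 8² = 25 + 64 = 89
89 → 8² + 9² = 64 + 81 = 145
145 → 1² + 4² + 5² = 1 + 16 + 25 = 42
42 → 4² + 2² = 16 + 4 = 20  — 20 already appeared earlier.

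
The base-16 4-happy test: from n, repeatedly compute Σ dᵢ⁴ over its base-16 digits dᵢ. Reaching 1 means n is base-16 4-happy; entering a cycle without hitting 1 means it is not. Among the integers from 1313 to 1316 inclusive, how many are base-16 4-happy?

3

1313: 1313 → 642 → 4128 → 17 → 2 → 16 → 1  (reaches 1)
1314: 1314 → 657 → 6578 → 21219 → 39138 → 49089 → 86003 → 101588 → 53650 → 35139 → 10994 → 60657 → 109778 → 59314 → 55474 → 47314 → 47314  (repeats 47314)
1315: 1315 → 722 → 28593 → 66563 → 338 → 642 → 4128 → 17 → 2 → 16 → 1  (reaches 1)
1316: 1316 → 897 → 4178 → 642 → 4128 → 17 → 2 → 16 → 1  (reaches 1)
base-16 4-happy: 1313, 1315, 1316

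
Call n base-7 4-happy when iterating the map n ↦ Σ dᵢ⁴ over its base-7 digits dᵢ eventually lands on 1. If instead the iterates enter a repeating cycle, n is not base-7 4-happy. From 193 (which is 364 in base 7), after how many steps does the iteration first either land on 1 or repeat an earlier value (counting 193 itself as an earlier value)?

14

193 = (3,6,4)_7 → 3⁴ + 6⁴ + 4⁴ = 81 + 1296 + 256 = 1633
1633 = (4,5,2,2)_7 → 4⁴ + 5⁴ + 2⁴ + 2⁴ = 256 + 625 + 16 + 16 = 913
913 = (2,4,4,3)_7 → 2⁴ + 4⁴ + 4⁴ + 3⁴ = 16 + 256 + 256 + 81 = 609
609 = (1,5,3,0)_7 → 1⁴ + 5⁴ + 3⁴ + 0⁴ = 1 + 625 + 81 + 0 = 707
707 = (2,0,3,0)_7 → 2⁴ + 0⁴ + 3⁴ + 0⁴ = 16 + 0 + 81 + 0 = 97
97 = (1,6,6)_7 → 1⁴ + 6⁴ + 6⁴ = 1 + 1296 + 1296 = 2593
2593 = (1,0,3,6,3)_7 → 1⁴ + 0⁴ + 3⁴ + 6⁴ + 3⁴ = 1 + 0 + 81 + 1296 + 81 = 1459
1459 = (4,1,5,3)_7 → 4⁴ + 1⁴ + 5⁴ + 3⁴ = 256 + 1 + 625 + 81 = 963
963 = (2,5,4,4)_7 → 2⁴ + 5⁴ + 4⁴ + 4⁴ = 16 + 625 + 256 + 256 = 1153
1153 = (3,2,3,5)_7 → 3⁴ + 2⁴ + 3⁴ + 5⁴ = 81 + 16 + 81 + 625 = 803
803 = (2,2,2,5)_7 → 2⁴ + 2⁴ + 2⁴ + 5⁴ = 16 + 16 + 16 + 625 = 673
673 = (1,6,5,1)_7 → 1⁴ + 6⁴ + 5⁴ + 1⁴ = 1 + 1296 + 625 + 1 = 1923
1923 = (5,4,1,5)_7 → 5⁴ + 4⁴ + 1⁴ + 5⁴ = 625 + 256 + 1 + 625 = 1507
1507 = (4,2,5,2)_7 → 4⁴ + 2⁴ + 5⁴ + 2⁴ = 256 + 16 + 625 + 16 = 913  — 913 repeats.
That took 14 steps.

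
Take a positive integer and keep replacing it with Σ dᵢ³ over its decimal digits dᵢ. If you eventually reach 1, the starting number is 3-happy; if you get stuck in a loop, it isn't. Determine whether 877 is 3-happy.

877 → 1198
1198 → 1243
1243 → 100
100 → 1  — reached 1.

3-happy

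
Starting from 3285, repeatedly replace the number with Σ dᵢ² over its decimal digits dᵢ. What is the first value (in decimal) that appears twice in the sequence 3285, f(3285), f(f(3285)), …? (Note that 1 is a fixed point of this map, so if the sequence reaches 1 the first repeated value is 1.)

3285 → 3² + 2² + 8² + 5² = 102
102 → 1² + 0² + 2² = 5
5 → 5² = 25
25 → 2² + 5² = 29
29 → 2² + 9² = 85
85 → 8² + 5² = 89
89 → 8² + 9² = 145
145 → 1² + 4² + 5² = 42
42 → 4² + 2² = 20
20 → 2² + 0² = 4
4 → 4² = 16
16 → 1² + 6² = 37
37 → 3² + 7² = 58
58 → 5² + 8² = 89  — 89 already appeared earlier.

89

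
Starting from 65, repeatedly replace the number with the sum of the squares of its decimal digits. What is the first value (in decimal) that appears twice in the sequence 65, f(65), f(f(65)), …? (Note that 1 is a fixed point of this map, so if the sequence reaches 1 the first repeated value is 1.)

37

65 → 6² + 5² = 61
61 → 6² + 1² = 37
37 → 3² + 7² = 58
58 → 5² + 8² = 89
89 → 8² + 9² = 145
145 → 1² + 4² + 5² = 42
42 → 4² + 2² = 20
20 → 2² + 0² = 4
4 → 4² = 16
16 → 1² + 6² = 37  — 37 already appeared earlier.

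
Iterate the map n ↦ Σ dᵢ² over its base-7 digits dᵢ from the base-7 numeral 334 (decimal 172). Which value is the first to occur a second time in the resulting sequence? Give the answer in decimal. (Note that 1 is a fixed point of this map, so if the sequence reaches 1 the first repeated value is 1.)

172 = (3,3,4)_7 → 3² + 3² + 4² = 34
34 = (4,6)_7 → 4² + 6² = 52
52 = (1,0,3)_7 → 1² + 0² + 3² = 10
10 = (1,3)_7 → 1² + 3² = 10  — 10 already appeared earlier.

10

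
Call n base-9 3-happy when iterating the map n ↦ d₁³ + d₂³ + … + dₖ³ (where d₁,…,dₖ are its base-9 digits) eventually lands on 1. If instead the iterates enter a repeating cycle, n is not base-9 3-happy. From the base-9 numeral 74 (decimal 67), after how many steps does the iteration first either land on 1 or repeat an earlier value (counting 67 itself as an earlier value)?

67 = (7,4)_9 → 7³ + 4³ = 343 + 64 = 407
407 = (5,0,2)_9 → 5³ + 0³ + 2³ = 125 + 0 + 8 = 133
133 = (1,5,7)_9 → 1³ + 5³ + 7³ = 1 + 125 + 343 = 469
469 = (5,7,1)_9 → 5³ + 7³ + 1³ = 125 + 343 + 1 = 469  — 469 repeats.
That took 4 steps.

4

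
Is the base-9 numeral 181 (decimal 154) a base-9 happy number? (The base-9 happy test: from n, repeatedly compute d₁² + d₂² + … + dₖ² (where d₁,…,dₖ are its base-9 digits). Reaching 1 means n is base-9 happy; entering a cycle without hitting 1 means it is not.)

154 = (1,8,1)_9 → 1² + 8² + 1² = 66
66 = (7,3)_9 → 7² + 3² = 58
58 = (6,4)_9 → 6² + 4² = 52
52 = (5,7)_9 → 5² + 7² = 74
74 = (8,2)_9 → 8² + 2² = 68
68 = (7,5)_9 → 7² + 5² = 74  — 74 already seen; the sequence cycles without reaching 1.

not base-9 happy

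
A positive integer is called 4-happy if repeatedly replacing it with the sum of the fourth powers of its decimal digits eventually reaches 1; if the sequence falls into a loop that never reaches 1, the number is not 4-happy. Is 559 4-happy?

not 4-happy

559 → 5⁴ + 5⁴ + 9⁴ = 625 + 625 + 6561 = 7811
7811 → 7⁴ + 8⁴ + 1⁴ + 1⁴ = 2401 + 4096 + 1 + 1 = 6499
6499 → 6⁴ + 4⁴ + 9⁴ + 9⁴ = 1296 + 256 + 6561 + 6561 = 14674
14674 → 1⁴ + 4⁴ + 6⁴ + 7⁴ + 4⁴ = 1 + 256 + 1296 + 2401 + 256 = 4210
4210 → 4⁴ + 2⁴ + 1⁴ + 0⁴ = 256 + 16 + 1 + 0 = 273
273 → 2⁴ + 7⁴ + 3⁴ = 16 + 2401 + 81 = 2498
2498 → 2⁴ + 4⁴ + 9⁴ + 8⁴ = 16 + 256 + 6561 + 4096 = 10929
10929 → 1⁴ + 0⁴ + 9⁴ + 2⁴ + 9⁴ = 1 + 0 + 6561 + 16 + 6561 = 13139
13139 → 1⁴ + 3⁴ + 1⁴ + 3⁴ + 9⁴ = 1 + 81 + 1 + 81 + 6561 = 6725
6725 → 6⁴ + 7⁴ + 2⁴ + 5⁴ = 1296 + 2401 + 16 + 625 = 4338
4338 → 4⁴ + 3⁴ + 3⁴ + 8⁴ = 256 + 81 + 81 + 4096 = 4514
4514 → 4⁴ + 5⁴ + 1⁴ + 4⁴ = 256 + 625 + 1 + 256 = 1138
1138 → 1⁴ + 1⁴ + 3⁴ + 8⁴ = 1 + 1 + 81 + 4096 = 4179
4179 → 4⁴ + 1⁴ + 7⁴ + 9⁴ = 256 + 1 + 2401 + 6561 = 9219
9219 → 9⁴ + 2⁴ + 1⁴ + 9⁴ = 6561 + 16 + 1 + 6561 = 13139  — 13139 already seen; the sequence cycles without reaching 1.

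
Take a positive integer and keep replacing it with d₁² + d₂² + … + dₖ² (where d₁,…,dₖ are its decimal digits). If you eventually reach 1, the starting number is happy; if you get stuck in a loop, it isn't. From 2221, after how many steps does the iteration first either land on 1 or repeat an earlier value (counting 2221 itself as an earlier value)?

2221 → 2² + 2² + 2² + 1² = 13
13 → 1² + 3² = 10
10 → 1² + 0² = 1  — reached 1.
That took 3 steps.

3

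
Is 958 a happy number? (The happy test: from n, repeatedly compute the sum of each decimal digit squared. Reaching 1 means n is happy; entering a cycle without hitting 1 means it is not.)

not happy

958 → 9² + 5² + 8² = 170
170 → 1² + 7² + 0² = 50
50 → 5² + 0² = 25
25 → 2² + 5² = 29
29 → 2² + 9² = 85
85 → 8² + 5² = 89
89 → 8² + 9² = 145
145 → 1² + 4² + 5² = 42
42 → 4² + 2² = 20
20 → 2² + 0² = 4
4 → 4² = 16
16 → 1² + 6² = 37
37 → 3² + 7² = 58
58 → 5² + 8² = 89  — 89 already seen; the sequence cycles without reaching 1.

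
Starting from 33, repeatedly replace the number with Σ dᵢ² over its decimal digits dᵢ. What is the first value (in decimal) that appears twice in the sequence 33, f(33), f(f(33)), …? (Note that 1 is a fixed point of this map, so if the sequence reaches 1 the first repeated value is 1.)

37

33 → 3² + 3² = 18
18 → 1² + 8² = 65
65 → 6² + 5² = 61
61 → 6² + 1² = 37
37 → 3² + 7² = 58
58 → 5² + 8² = 89
89 → 8² + 9² = 145
145 → 1² + 4² + 5² = 42
42 → 4² + 2² = 20
20 → 2² + 0² = 4
4 → 4² = 16
16 → 1² + 6² = 37  — 37 already appeared earlier.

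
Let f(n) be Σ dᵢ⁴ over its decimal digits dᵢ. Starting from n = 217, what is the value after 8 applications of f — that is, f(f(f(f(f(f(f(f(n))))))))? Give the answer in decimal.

217 → 2⁴ + 1⁴ + 7⁴ = 16 + 1 + 2401 = 2418
2418 → 2⁴ + 4⁴ + 1⁴ + 8⁴ = 16 + 256 + 1 + 4096 = 4369
4369 → 4⁴ + 3⁴ + 6⁴ + 9⁴ = 256 + 81 + 1296 + 6561 = 8194
8194 → 8⁴ + 1⁴ + 9⁴ + 4⁴ = 4096 + 1 + 6561 + 256 = 10914
10914 → 1⁴ + 0⁴ + 9⁴ + 1⁴ + 4⁴ = 1 + 0 + 6561 + 1 + 256 = 6819
6819 → 6⁴ + 8⁴ + 1⁴ + 9⁴ = 1296 + 4096 + 1 + 6561 = 11954
11954 → 1⁴ + 1⁴ + 9⁴ + 5⁴ + 4⁴ = 1 + 1 + 6561 + 625 + 256 = 7444
7444 → 7⁴ + 4⁴ + 4⁴ + 4⁴ = 2401 + 256 + 256 + 256 = 3169

3169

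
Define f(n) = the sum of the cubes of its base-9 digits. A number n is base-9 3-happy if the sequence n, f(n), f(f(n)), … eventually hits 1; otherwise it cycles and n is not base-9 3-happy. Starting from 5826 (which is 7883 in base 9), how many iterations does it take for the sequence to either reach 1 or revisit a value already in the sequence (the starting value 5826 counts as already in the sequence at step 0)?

5

5826 = (7,8,8,3)_9 → 7³ + 8³ + 8³ + 3³ = 343 + 512 + 512 + 27 = 1394
1394 = (1,8,1,8)_9 → 1³ + 8³ + 1³ + 8³ = 1 + 512 + 1 + 512 = 1026
1026 = (1,3,6,0)_9 → 1³ + 3³ + 6³ + 0³ = 1 + 27 + 216 + 0 = 244
244 = (3,0,1)_9 → 3³ + 0³ + 1³ = 27 + 0 + 1 = 28
28 = (3,1)_9 → 3³ + 1³ = 27 + 1 = 28  — 28 repeats.
That took 5 steps.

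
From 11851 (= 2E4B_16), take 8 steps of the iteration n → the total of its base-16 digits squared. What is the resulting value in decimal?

11851 = (2,14,4,11)_16 → 2² + 14² + 4² + 11² = 337
337 = (1,5,1)_16 → 1² + 5² + 1² = 27
27 = (1,11)_16 → 1² + 11² = 122
122 = (7,10)_16 → 7² + 10² = 149
149 = (9,5)_16 → 9² + 5² = 106
106 = (6,10)_16 → 6² + 10² = 136
136 = (8,8)_16 → 8² + 8² = 128
128 = (8,0)_16 → 8² + 0² = 64

64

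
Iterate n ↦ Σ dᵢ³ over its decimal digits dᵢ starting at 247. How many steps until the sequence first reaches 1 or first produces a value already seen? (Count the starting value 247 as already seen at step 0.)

5

247 → 2³ + 4³ + 7³ = 415
415 → 4³ + 1³ + 5³ = 190
190 → 1³ + 9³ + 0³ = 730
730 → 7³ + 3³ + 0³ = 370
370 → 3³ + 7³ + 0³ = 370  — 370 repeats.
That took 5 steps.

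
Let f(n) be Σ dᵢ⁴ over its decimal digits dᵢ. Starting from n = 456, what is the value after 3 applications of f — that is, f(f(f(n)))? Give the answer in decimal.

456 → 4⁴ + 5⁴ + 6⁴ = 256 + 625 + 1296 = 2177
2177 → 2⁴ + 1⁴ + 7⁴ + 7⁴ = 16 + 1 + 2401 + 2401 = 4819
4819 → 4⁴ + 8⁴ + 1⁴ + 9⁴ = 256 + 4096 + 1 + 6561 = 10914

10914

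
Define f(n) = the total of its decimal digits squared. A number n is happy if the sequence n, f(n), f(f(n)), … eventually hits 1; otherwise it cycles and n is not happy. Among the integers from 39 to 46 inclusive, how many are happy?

1

39: 39 → 90 → 81 → 65 → 61 → 37 → 58 → 89 → 145 → 42 → 20 → 4 → 16 → 37  — not happy
40: 40 → 16 → 37 → 58 → 89 → 145 → 42 → 20 → 4 → 16  — not happy
41: 41 → 17 → 50 → 25 → 29 → 85 → 89 → 145 → 42 → 20 → 4 → 16 → 37 → 58 → 89  — not happy
42: 42 → 20 → 4 → 16 → 37 → 58 → 89 → 145 → 42  — not happy
43: 43 → 25 → 29 → 85 → 89 → 145 → 42 → 20 → 4 → 16 → 37 → 58 → 89  — not happy
44: 44 → 32 → 13 → 10 → 1  — happy
45: 45 → 41 → 17 → 50 → 25 → 29 → 85 → 89 → 145 → 42 → 20 → 4 → 16 → 37 → 58 → 89  — not happy
46: 46 → 52 → 29 → 85 → 89 → 145 → 42 → 20 → 4 → 16 → 37 → 58 → 89  — not happy
happy: 44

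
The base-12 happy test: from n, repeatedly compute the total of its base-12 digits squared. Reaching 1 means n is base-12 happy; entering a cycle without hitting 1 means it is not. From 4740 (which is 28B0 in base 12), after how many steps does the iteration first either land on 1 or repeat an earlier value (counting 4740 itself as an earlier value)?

10

4740 = (2,8,11,0)_12 → 2² + 8² + 11² + 0² = 189
189 = (1,3,9)_12 → 1² + 3² + 9² = 91
91 = (7,7)_12 → 7² + 7² = 98
98 = (8,2)_12 → 8² + 2² = 68
68 = (5,8)_12 → 5² + 8² = 89
89 = (7,5)_12 → 7² + 5² = 74
74 = (6,2)_12 → 6² + 2² = 40
40 = (3,4)_12 → 3² + 4² = 25
25 = (2,1)_12 → 2² + 1² = 5
5 = (5)_12 → 5² = 25  — 25 repeats.
That took 10 steps.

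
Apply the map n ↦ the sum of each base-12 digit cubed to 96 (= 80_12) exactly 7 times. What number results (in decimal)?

1351

96 = (8,0)_12 → 512
512 = (3,6,8)_12 → 755
755 = (5,2,11)_12 → 1464
1464 = (10,2,0)_12 → 1008
1008 = (7,0,0)_12 → 343
343 = (2,4,7)_12 → 415
415 = (2,10,7)_12 → 1351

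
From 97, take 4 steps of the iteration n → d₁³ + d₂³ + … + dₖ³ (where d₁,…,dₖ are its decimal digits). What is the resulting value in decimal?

97 → 9³ + 7³ = 1072
1072 → 1³ + 0³ + 7³ + 2³ = 352
352 → 3³ + 5³ + 2³ = 160
160 → 1³ + 6³ + 0³ = 217

217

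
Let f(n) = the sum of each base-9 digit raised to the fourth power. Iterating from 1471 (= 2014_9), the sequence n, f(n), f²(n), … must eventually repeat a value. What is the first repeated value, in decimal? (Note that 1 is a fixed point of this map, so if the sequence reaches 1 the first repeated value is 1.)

1471 = (2,0,1,4)_9 → 2⁴ + 0⁴ + 1⁴ + 4⁴ = 273
273 = (3,3,3)_9 → 3⁴ + 3⁴ + 3⁴ = 243
243 = (3,0,0)_9 → 3⁴ + 0⁴ + 0⁴ = 81
81 = (1,0,0)_9 → 1⁴ + 0⁴ + 0⁴ = 1  — reached the fixed point 1.
1 → 1, so 1 is the first repeated value.

1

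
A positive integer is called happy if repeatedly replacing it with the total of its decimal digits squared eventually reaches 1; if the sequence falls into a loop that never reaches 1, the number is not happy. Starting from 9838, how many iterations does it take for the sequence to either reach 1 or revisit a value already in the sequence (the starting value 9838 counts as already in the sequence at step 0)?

15

9838 → 218
218 → 69
69 → 117
117 → 51
51 → 26
26 → 40
40 → 16
16 → 37
37 → 58
58 → 89
89 → 145
145 → 42
42 → 20
20 → 4
4 → 16  — 16 repeats.
That took 15 steps.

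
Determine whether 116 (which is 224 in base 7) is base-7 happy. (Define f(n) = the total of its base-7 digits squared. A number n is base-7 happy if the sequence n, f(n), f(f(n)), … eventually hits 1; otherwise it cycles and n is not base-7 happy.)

116 = (2,2,4)_7 → 2² + 2² + 4² = 4 + 4 + 16 = 24
24 = (3,3)_7 → 3² + 3² = 9 + 9 = 18
18 = (2,4)_7 → 2² + 4² = 4 + 16 = 20
20 = (2,6)_7 → 2² + 6² = 4 + 36 = 40
40 = (5,5)_7 → 5² + 5² = 25 + 25 = 50
50 = (1,0,1)_7 → 1² + 0² + 1² = 1 + 0 + 1 = 2
2 = (2)_7 → 2² = 4
4 = (4)_7 → 4² = 16
16 = (2,2)_7 → 2² + 2² = 4 + 4 = 8
8 = (1,1)_7 → 1² + 1² = 1 + 1 = 2  — 2 already seen; the sequence cycles without reaching 1.

not base-7 happy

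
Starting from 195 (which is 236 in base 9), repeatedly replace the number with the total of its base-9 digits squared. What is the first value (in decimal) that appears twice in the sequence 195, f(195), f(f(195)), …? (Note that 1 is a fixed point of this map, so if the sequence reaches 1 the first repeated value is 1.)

195 = (2,3,6)_9 → 2² + 3² + 6² = 4 + 9 + 36 = 49
49 = (5,4)_9 → 5² + 4² = 25 + 16 = 41
41 = (4,5)_9 → 4² + 5² = 16 + 25 = 41  — 41 already appeared earlier.

41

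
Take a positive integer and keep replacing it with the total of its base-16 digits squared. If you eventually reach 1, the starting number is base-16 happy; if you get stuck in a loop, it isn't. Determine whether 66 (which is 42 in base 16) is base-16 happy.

base-16 happy

66 = (4,2)_16 → 4² + 2² = 20
20 = (1,4)_16 → 1² + 4² = 17
17 = (1,1)_16 → 1² + 1² = 2
2 = (2)_16 → 2² = 4
4 = (4)_16 → 4² = 16
16 = (1,0)_16 → 1² + 0² = 1  — reached 1.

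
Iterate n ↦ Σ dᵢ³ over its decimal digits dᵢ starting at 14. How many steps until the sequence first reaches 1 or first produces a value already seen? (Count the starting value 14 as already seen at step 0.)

7

14 → 65
65 → 341
341 → 92
92 → 737
737 → 713
713 → 371
371 → 371  — 371 repeats.
That took 7 steps.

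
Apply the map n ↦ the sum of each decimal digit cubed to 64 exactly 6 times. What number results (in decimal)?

64 → 6³ + 4³ = 280
280 → 2³ + 8³ + 0³ = 520
520 → 5³ + 2³ + 0³ = 133
133 → 1³ + 3³ + 3³ = 55
55 → 5³ + 5³ = 250
250 → 2³ + 5³ + 0³ = 133

133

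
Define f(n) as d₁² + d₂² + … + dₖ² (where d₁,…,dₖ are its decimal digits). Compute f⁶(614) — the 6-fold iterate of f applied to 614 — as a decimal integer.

614 → 6² + 1² + 4² = 53
53 → 5² + 3² = 34
34 → 3² + 4² = 25
25 → 2² + 5² = 29
29 → 2² + 9² = 85
85 → 8² + 5² = 89

89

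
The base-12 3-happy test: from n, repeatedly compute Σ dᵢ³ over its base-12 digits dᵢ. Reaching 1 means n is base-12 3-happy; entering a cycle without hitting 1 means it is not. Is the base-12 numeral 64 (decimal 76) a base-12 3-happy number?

base-12 3-happy

76 = (6,4)_12 → 6³ + 4³ = 280
280 = (1,11,4)_12 → 1³ + 11³ + 4³ = 1396
1396 = (9,8,4)_12 → 9³ + 8³ + 4³ = 1305
1305 = (9,0,9)_12 → 9³ + 0³ + 9³ = 1458
1458 = (10,1,6)_12 → 10³ + 1³ + 6³ = 1217
1217 = (8,5,5)_12 → 8³ + 5³ + 5³ = 762
762 = (5,3,6)_12 → 5³ + 3³ + 6³ = 368
368 = (2,6,8)_12 → 2³ + 6³ + 8³ = 736
736 = (5,1,4)_12 → 5³ + 1³ + 4³ = 190
190 = (1,3,10)_12 → 1³ + 3³ + 10³ = 1028
1028 = (7,1,8)_12 → 7³ + 1³ + 8³ = 856
856 = (5,11,4)_12 → 5³ + 11³ + 4³ = 1520
1520 = (10,6,8)_12 → 10³ + 6³ + 8³ = 1728
1728 = (1,0,0,0)_12 → 1³ + 0³ + 0³ + 0³ = 1  — reached 1.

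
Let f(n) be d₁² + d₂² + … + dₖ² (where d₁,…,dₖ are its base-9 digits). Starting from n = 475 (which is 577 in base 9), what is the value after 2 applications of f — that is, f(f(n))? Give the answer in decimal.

53

475 = (5,7,7)_9 → 5² + 7² + 7² = 25 + 49 + 49 = 123
123 = (1,4,6)_9 → 1² + 4² + 6² = 1 + 16 + 36 = 53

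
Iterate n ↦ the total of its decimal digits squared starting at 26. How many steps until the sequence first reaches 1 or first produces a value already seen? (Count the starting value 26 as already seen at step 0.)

10

26 → 2² + 6² = 4 + 36 = 40
40 → 4² + 0² = 16 + 0 = 16
16 → 1² + 6² = 1 + 36 = 37
37 → 3² + 7² = 9 + 49 = 58
58 → 5² + 8² = 25 + 64 = 89
89 → 8² + 9² = 64 + 81 = 145
145 → 1² + 4² + 5² = 1 + 16 + 25 = 42
42 → 4² + 2² = 16 + 4 = 20
20 → 2² + 0² = 4 + 0 = 4
4 → 4² = 16  — 16 repeats.
That took 10 steps.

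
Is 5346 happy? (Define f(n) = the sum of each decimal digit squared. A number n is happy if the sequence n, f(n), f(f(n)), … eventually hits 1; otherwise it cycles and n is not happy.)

happy

5346 → 86
86 → 100
100 → 1  — reached 1.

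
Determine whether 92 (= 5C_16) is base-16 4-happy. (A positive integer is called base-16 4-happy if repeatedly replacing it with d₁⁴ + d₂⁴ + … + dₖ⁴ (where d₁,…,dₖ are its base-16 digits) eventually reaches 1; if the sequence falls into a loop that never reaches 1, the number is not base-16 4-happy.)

92 = (5,12)_16 → 21361
21361 = (5,3,7,1)_16 → 3108
3108 = (12,2,4)_16 → 21008
21008 = (5,2,1,0)_16 → 642
642 = (2,8,2)_16 → 4128
4128 = (1,0,2,0)_16 → 17
17 = (1,1)_16 → 2
2 = (2)_16 → 16
16 = (1,0)_16 → 1  — reached 1.

base-16 4-happy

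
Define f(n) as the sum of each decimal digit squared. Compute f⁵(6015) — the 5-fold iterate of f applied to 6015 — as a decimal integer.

6015 → 6² + 0² + 1² + 5² = 36 + 0 + 1 + 25 = 62
62 → 6² + 2² = 36 + 4 = 40
40 → 4² + 0² = 16 + 0 = 16
16 → 1² + 6² = 1 + 36 = 37
37 → 3² + 7² = 9 + 49 = 58

58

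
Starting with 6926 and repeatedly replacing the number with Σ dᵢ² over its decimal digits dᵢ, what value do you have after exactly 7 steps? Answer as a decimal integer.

6926 → 6² + 9² + 2² + 6² = 157
157 → 1² + 5² + 7² = 75
75 → 7² + 5² = 74
74 → 7² + 4² = 65
65 → 6² + 5² = 61
61 → 6² + 1² = 37
37 → 3² + 7² = 58

58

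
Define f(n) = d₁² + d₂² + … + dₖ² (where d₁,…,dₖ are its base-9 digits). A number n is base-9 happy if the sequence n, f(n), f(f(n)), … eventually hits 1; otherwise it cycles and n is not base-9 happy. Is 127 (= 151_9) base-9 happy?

127 = (1,5,1)_9 → 1² + 5² + 1² = 27
27 = (3,0)_9 → 3² + 0² = 9
9 = (1,0)_9 → 1² + 0² = 1  — reached 1.

base-9 happy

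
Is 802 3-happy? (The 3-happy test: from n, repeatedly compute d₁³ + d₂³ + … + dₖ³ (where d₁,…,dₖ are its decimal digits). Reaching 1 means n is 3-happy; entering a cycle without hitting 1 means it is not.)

not 3-happy

802 → 520
520 → 133
133 → 55
55 → 250
250 → 133  — 133 already seen; the sequence cycles without reaching 1.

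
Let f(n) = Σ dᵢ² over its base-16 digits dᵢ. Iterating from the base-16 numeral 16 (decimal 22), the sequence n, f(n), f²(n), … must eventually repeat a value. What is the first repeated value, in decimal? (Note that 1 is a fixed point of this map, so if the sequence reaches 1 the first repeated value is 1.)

169

22 = (1,6)_16 → 1² + 6² = 37
37 = (2,5)_16 → 2² + 5² = 29
29 = (1,13)_16 → 1² + 13² = 170
170 = (10,10)_16 → 10² + 10² = 200
200 = (12,8)_16 → 12² + 8² = 208
208 = (13,0)_16 → 13² + 0² = 169
169 = (10,9)_16 → 10² + 9² = 181
181 = (11,5)_16 → 11² + 5² = 146
146 = (9,2)_16 → 9² + 2² = 85
85 = (5,5)_16 → 5² + 5² = 50
50 = (3,2)_16 → 3² + 2² = 13
13 = (13)_16 → 13² = 169  — 169 already appeared earlier.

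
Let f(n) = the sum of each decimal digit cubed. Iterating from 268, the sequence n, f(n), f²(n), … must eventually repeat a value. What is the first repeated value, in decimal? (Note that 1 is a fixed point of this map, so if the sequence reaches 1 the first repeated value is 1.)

268 → 2³ + 6³ + 8³ = 8 + 216 + 512 = 736
736 → 7³ + 3³ + 6³ = 343 + 27 + 216 = 586
586 → 5³ + 8³ + 6³ = 125 + 512 + 216 = 853
853 → 8³ + 5³ + 3³ = 512 + 125 + 27 = 664
664 → 6³ + 6³ + 4³ = 216 + 216 + 64 = 496
496 → 4³ + 9³ + 6³ = 64 + 729 + 216 = 1009
1009 → 1³ + 0³ + 0³ + 9³ = 1 + 0 + 0 + 729 = 730
730 → 7³ + 3³ + 0³ = 343 + 27 + 0 = 370
370 → 3³ + 7³ + 0³ = 27 + 343 + 0 = 370  — 370 already appeared earlier.

370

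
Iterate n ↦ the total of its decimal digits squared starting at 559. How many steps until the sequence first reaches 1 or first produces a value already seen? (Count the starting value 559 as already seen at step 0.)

559 → 5² + 5² + 9² = 131
131 → 1² + 3² + 1² = 11
11 → 1² + 1² = 2
2 → 2² = 4
4 → 4² = 16
16 → 1² + 6² = 37
37 → 3² + 7² = 58
58 → 5² + 8² = 89
89 → 8² + 9² = 145
145 → 1² + 4² + 5² = 42
42 → 4² + 2² = 20
20 → 2² + 0² = 4  — 4 repeats.
That took 12 steps.

12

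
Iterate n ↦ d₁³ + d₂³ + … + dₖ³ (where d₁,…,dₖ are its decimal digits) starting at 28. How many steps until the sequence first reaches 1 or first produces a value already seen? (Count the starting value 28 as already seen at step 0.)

5

28 → 2³ + 8³ = 520
520 → 5³ + 2³ + 0³ = 133
133 → 1³ + 3³ + 3³ = 55
55 → 5³ + 5³ = 250
250 → 2³ + 5³ + 0³ = 133  — 133 repeats.
That took 5 steps.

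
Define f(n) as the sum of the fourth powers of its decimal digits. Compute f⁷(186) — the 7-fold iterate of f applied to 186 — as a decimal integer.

13139

186 → 1⁴ + 8⁴ + 6⁴ = 1 + 4096 + 1296 = 5393
5393 → 5⁴ + 3⁴ + 9⁴ + 3⁴ = 625 + 81 + 6561 + 81 = 7348
7348 → 7⁴ + 3⁴ + 4⁴ + 8⁴ = 2401 + 81 + 256 + 4096 = 6834
6834 → 6⁴ + 8⁴ + 3⁴ + 4⁴ = 1296 + 4096 + 81 + 256 = 5729
5729 → 5⁴ + 7⁴ + 2⁴ + 9⁴ = 625 + 2401 + 16 + 6561 = 9603
9603 → 9⁴ + 6⁴ + 0⁴ + 3⁴ = 6561 + 1296 + 0 + 81 = 7938
7938 → 7⁴ + 9⁴ + 3⁴ + 8⁴ = 2401 + 6561 + 81 + 4096 = 13139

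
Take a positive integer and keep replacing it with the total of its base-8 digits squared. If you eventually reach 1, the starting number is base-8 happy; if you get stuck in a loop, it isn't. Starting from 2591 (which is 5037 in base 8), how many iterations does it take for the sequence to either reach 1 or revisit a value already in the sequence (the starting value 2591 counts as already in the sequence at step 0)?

2591 = (5,0,3,7)_8 → 5² + 0² + 3² + 7² = 83
83 = (1,2,3)_8 → 1² + 2² + 3² = 14
14 = (1,6)_8 → 1² + 6² = 37
37 = (4,5)_8 → 4² + 5² = 41
41 = (5,1)_8 → 5² + 1² = 26
26 = (3,2)_8 → 3² + 2² = 13
13 = (1,5)_8 → 1² + 5² = 26  — 26 repeats.
That took 7 steps.

7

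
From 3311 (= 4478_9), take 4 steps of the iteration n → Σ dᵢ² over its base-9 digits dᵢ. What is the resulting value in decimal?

3311 = (4,4,7,8)_9 → 4² + 4² + 7² + 8² = 16 + 16 + 49 + 64 = 145
145 = (1,7,1)_9 → 1² + 7² + 1² = 1 + 49 + 1 = 51
51 = (5,6)_9 → 5² + 6² = 25 + 36 = 61
61 = (6,7)_9 → 6² + 7² = 36 + 49 = 85

85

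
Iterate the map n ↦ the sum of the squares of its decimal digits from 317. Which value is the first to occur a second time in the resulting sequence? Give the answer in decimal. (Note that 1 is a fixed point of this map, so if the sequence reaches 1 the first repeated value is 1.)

317 → 3² + 1² + 7² = 9 + 1 + 49 = 59
59 → 5² + 9² = 25 + 81 = 106
106 → 1² + 0² + 6² = 1 + 0 + 36 = 37
37 → 3² + 7² = 9 + 49 = 58
58 → 5² + 8² = 25 + 64 = 89
89 → 8² + 9² = 64 + 81 = 145
145 → 1² + 4² + 5² = 1 + 16 + 25 = 42
42 → 4² + 2² = 16 + 4 = 20
20 → 2² + 0² = 4 + 0 = 4
4 → 4² = 16
16 → 1² + 6² = 1 + 36 = 37  — 37 already appeared earlier.

37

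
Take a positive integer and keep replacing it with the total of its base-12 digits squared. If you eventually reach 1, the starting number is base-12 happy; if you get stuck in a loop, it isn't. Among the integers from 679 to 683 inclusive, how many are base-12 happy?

679: 679 → 129 → 181 → 11 → 121 → 101 → 89 → 74 → 40 → 25 → 5 → 25  (repeats 25)
680: 680 → 144 → 1  (reaches 1)
681: 681 → 161 → 27 → 13 → 2 → 4 → 16 → 17 → 26 → 8 → 64 → 41 → 34 → 104 → 128 → 164 → 66 → 61 → 26  (repeats 26)
682: 682 → 180 → 10 → 100 → 80 → 100  (repeats 100)
683: 683 → 201 → 98 → 68 → 89 → 74 → 40 → 25 → 5 → 25  (repeats 25)
base-12 happy: 680

1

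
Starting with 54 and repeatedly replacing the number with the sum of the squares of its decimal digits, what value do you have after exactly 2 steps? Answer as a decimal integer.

54 → 41
41 → 17

17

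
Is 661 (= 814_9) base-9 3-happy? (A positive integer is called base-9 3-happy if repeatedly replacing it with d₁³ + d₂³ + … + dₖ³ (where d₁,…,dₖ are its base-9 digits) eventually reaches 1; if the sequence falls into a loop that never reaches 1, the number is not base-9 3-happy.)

base-9 3-happy

661 = (8,1,4)_9 → 8³ + 1³ + 4³ = 577
577 = (7,1,1)_9 → 7³ + 1³ + 1³ = 345
345 = (4,2,3)_9 → 4³ + 2³ + 3³ = 99
99 = (1,2,0)_9 → 1³ + 2³ + 0³ = 9
9 = (1,0)_9 → 1³ + 0³ = 1  — reached 1.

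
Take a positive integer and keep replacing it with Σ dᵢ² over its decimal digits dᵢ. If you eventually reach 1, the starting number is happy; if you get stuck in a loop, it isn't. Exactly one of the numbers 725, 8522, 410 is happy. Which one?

725: 725 → 78 → 113 → 11 → 2 → 4 → 16 → 37 → 58 → 89 → 145 → 42 → 20 → 4  — repeats 4 (not happy)
8522: 8522 → 97 → 130 → 10 → 1  — reaches 1 (happy)
410: 410 → 17 → 50 → 25 → 29 → 85 → 89 → 145 → 42 → 20 → 4 → 16 → 37 → 58 → 89  — repeats 89 (not happy)

8522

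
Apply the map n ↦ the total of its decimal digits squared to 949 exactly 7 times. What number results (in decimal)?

58

949 → 178
178 → 114
114 → 18
18 → 65
65 → 61
61 → 37
37 → 58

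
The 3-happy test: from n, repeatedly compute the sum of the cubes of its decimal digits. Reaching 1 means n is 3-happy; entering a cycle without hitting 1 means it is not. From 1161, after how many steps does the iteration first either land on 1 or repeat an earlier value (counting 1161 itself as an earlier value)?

1161 → 219
219 → 738
738 → 882
882 → 1032
1032 → 36
36 → 243
243 → 99
99 → 1458
1458 → 702
702 → 351
351 → 153
153 → 153  — 153 repeats.
That took 12 steps.

12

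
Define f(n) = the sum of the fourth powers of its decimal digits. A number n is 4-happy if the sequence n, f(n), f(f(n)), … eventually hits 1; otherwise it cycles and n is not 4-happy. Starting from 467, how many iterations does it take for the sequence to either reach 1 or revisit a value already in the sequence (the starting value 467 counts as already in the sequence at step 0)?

14

467 → 3953
3953 → 7348
7348 → 6834
6834 → 5729
5729 → 9603
9603 → 7938
7938 → 13139
13139 → 6725
6725 → 4338
4338 → 4514
4514 → 1138
1138 → 4179
4179 → 9219
9219 → 13139  — 13139 repeats.
That took 14 steps.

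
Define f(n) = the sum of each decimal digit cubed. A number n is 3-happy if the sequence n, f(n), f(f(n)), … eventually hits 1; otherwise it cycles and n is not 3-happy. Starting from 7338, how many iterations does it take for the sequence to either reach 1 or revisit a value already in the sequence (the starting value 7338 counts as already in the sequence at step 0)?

6

7338 → 7³ + 3³ + 3³ + 8³ = 909
909 → 9³ + 0³ + 9³ = 1458
1458 → 1³ + 4³ + 5³ + 8³ = 702
702 → 7³ + 0³ + 2³ = 351
351 → 3³ + 5³ + 1³ = 153
153 → 1³ + 5³ + 3³ = 153  — 153 repeats.
That took 6 steps.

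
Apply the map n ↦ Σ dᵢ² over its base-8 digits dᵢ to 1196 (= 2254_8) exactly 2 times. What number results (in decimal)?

1196 = (2,2,5,4)_8 → 2² + 2² + 5² + 4² = 4 + 4 + 25 + 16 = 49
49 = (6,1)_8 → 6² + 1² = 36 + 1 = 37

37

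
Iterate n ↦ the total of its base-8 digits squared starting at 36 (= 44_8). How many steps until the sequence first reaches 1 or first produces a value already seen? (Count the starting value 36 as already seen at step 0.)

36 = (4,4)_8 → 4² + 4² = 16 + 16 = 32
32 = (4,0)_8 → 4² + 0² = 16 + 0 = 16
16 = (2,0)_8 → 2² + 0² = 4 + 0 = 4
4 = (4)_8 → 4² = 16  — 16 repeats.
That took 4 steps.

4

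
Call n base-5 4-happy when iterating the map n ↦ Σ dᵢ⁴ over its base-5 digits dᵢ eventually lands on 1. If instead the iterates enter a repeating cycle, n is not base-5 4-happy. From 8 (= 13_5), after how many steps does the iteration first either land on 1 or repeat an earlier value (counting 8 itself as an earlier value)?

12

8 = (1,3)_5 → 1⁴ + 3⁴ = 82
82 = (3,1,2)_5 → 3⁴ + 1⁴ + 2⁴ = 98
98 = (3,4,3)_5 → 3⁴ + 4⁴ + 3⁴ = 418
418 = (3,1,3,3)_5 → 3⁴ + 1⁴ + 3⁴ + 3⁴ = 244
244 = (1,4,3,4)_5 → 1⁴ + 4⁴ + 3⁴ + 4⁴ = 594
594 = (4,3,3,4)_5 → 4⁴ + 3⁴ + 3⁴ + 4⁴ = 674
674 = (1,0,1,4,4)_5 → 1⁴ + 0⁴ + 1⁴ + 4⁴ + 4⁴ = 514
514 = (4,0,2,4)_5 → 4⁴ + 0⁴ + 2⁴ + 4⁴ = 528
528 = (4,1,0,3)_5 → 4⁴ + 1⁴ + 0⁴ + 3⁴ = 338
338 = (2,3,2,3)_5 → 2⁴ + 3⁴ + 2⁴ + 3⁴ = 194
194 = (1,2,3,4)_5 → 1⁴ + 2⁴ + 3⁴ + 4⁴ = 354
354 = (2,4,0,4)_5 → 2⁴ + 4⁴ + 0⁴ + 4⁴ = 528  — 528 repeats.
That took 12 steps.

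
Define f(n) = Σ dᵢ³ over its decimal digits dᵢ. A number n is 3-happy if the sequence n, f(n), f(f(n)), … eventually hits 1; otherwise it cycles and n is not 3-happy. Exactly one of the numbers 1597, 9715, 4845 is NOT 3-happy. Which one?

1597: 1597 → 1198 → 1243 → 100 → 1  — reaches 1 (3-happy)
9715: 9715 → 1198 → 1243 → 100 → 1  — reaches 1 (3-happy)
4845: 4845 → 765 → 684 → 792 → 1080 → 513 → 153 → 153  — repeats 153 (not 3-happy)

4845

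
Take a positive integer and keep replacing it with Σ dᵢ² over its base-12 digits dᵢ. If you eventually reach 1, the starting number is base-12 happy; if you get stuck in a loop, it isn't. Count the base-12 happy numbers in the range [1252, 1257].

1252: 1252 → 144 → 1  (reaches 1)
1253: 1253 → 153 → 82 → 136 → 137 → 146 → 5 → 25 → 5  (repeats 5)
1254: 1254 → 164 → 66 → 61 → 26 → 8 → 64 → 41 → 34 → 104 → 128 → 164  (repeats 164)
1255: 1255 → 177 → 86 → 53 → 41 → 34 → 104 → 128 → 164 → 66 → 61 → 26 → 8 → 64 → 41  (repeats 41)
1256: 1256 → 192 → 17 → 26 → 8 → 64 → 41 → 34 → 104 → 128 → 164 → 66 → 61 → 26  (repeats 26)
1257: 1257 → 209 → 51 → 25 → 5 → 25  (repeats 25)
base-12 happy: 1252

1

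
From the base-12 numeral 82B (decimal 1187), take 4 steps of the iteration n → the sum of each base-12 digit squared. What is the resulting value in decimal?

68

1187 = (8,2,11)_12 → 8² + 2² + 11² = 189
189 = (1,3,9)_12 → 1² + 3² + 9² = 91
91 = (7,7)_12 → 7² + 7² = 98
98 = (8,2)_12 → 8² + 2² = 68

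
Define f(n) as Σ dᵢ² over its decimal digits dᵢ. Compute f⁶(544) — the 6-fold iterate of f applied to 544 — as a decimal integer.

544 → 5² + 4² + 4² = 57
57 → 5² + 7² = 74
74 → 7² + 4² = 65
65 → 6² + 5² = 61
61 → 6² + 1² = 37
37 → 3² + 7² = 58

58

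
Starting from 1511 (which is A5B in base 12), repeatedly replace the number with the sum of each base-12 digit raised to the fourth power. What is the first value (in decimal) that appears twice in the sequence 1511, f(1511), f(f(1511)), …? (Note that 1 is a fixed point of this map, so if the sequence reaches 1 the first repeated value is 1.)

20016

1511 = (10,5,11)_12 → 10⁴ + 5⁴ + 11⁴ = 25266
25266 = (1,2,7,5,6)_12 → 1⁴ + 2⁴ + 7⁴ + 5⁴ + 6⁴ = 4339
4339 = (2,6,1,7)_12 → 2⁴ + 6⁴ + 1⁴ + 7⁴ = 3714
3714 = (2,1,9,6)_12 → 2⁴ + 1⁴ + 9⁴ + 6⁴ = 7874
7874 = (4,6,8,2)_12 → 4⁴ + 6⁴ + 8⁴ + 2⁴ = 5664
5664 = (3,3,4,0)_12 → 3⁴ + 3⁴ + 4⁴ + 0⁴ = 418
418 = (2,10,10)_12 → 2⁴ + 10⁴ + 10⁴ = 20016
20016 = (11,7,0,0)_12 → 11⁴ + 7⁴ + 0⁴ + 0⁴ = 17042
17042 = (9,10,4,2)_12 → 9⁴ + 10⁴ + 4⁴ + 2⁴ = 16833
16833 = (9,8,10,9)_12 → 9⁴ + 8⁴ + 10⁴ + 9⁴ = 27218
27218 = (1,3,9,0,2)_12 → 1⁴ + 3⁴ + 9⁴ + 0⁴ + 2⁴ = 6659
6659 = (3,10,2,11)_12 → 3⁴ + 10⁴ + 2⁴ + 11⁴ = 24738
24738 = (1,2,3,9,6)_12 → 1⁴ + 2⁴ + 3⁴ + 9⁴ + 6⁴ = 7955
7955 = (4,7,2,11)_12 → 4⁴ + 7⁴ + 2⁴ + 11⁴ = 17314
17314 = (10,0,2,10)_12 → 10⁴ + 0⁴ + 2⁴ + 10⁴ = 20016  — 20016 already appeared earlier.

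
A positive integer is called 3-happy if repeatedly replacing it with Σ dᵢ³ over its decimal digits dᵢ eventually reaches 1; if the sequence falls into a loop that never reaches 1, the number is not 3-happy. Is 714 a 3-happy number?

714 → 408
408 → 576
576 → 684
684 → 792
792 → 1080
1080 → 513
513 → 153
153 → 153  — 153 already seen; the sequence cycles without reaching 1.

not 3-happy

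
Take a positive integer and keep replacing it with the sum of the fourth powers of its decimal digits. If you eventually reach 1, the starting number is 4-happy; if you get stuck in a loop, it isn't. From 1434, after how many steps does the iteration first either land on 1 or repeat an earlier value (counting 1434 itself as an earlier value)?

14

1434 → 1⁴ + 4⁴ + 3⁴ + 4⁴ = 594
594 → 5⁴ + 9⁴ + 4⁴ = 7442
7442 → 7⁴ + 4⁴ + 4⁴ + 2⁴ = 2929
2929 → 2⁴ + 9⁴ + 2⁴ + 9⁴ = 13154
13154 → 1⁴ + 3⁴ + 1⁴ + 5⁴ + 4⁴ = 964
964 → 9⁴ + 6⁴ + 4⁴ = 8113
8113 → 8⁴ + 1⁴ + 1⁴ + 3⁴ = 4179
4179 → 4⁴ + 1⁴ + 7⁴ + 9⁴ = 9219
9219 → 9⁴ + 2⁴ + 1⁴ + 9⁴ = 13139
13139 → 1⁴ + 3⁴ + 1⁴ + 3⁴ + 9⁴ = 6725
6725 → 6⁴ + 7⁴ + 2⁴ + 5⁴ = 4338
4338 → 4⁴ + 3⁴ + 3⁴ + 8⁴ = 4514
4514 → 4⁴ + 5⁴ + 1⁴ + 4⁴ = 1138
1138 → 1⁴ + 1⁴ + 3⁴ + 8⁴ = 4179  — 4179 repeats.
That took 14 steps.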